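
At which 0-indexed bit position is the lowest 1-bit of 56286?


0b1101101111011110. Lowest set bit at position 1

1


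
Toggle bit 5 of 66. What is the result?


66 ^ (1 << 5) = 66 ^ 32 = 98

98


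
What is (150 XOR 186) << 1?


Step 1: 150 ^ 186 = 44
Step 2: 44 << 1 = 88

88


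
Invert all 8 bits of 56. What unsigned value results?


56 ^ 255 = 199

199


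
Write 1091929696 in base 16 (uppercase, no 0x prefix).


1091929696 = 41158660 hex

41158660


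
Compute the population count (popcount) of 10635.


0b10100110001011 has 7 set bits

7


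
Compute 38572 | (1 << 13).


38572 | (1 << 13) = 38572 | 8192 = 46764

46764


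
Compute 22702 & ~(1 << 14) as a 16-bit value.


22702 & ~(1 << 14) = 6318

6318


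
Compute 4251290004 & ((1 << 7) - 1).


4251290004 & 127 = 20

20


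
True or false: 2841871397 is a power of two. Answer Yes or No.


0b10101001011000111000010000100101. Multiple bits set => No

No


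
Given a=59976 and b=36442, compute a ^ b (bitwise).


59976 ^ 36442 = 25618

25618


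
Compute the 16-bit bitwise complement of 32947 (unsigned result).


~0b1000000010110011 = 0b111111101001100 = 32588 (16-bit unsigned)

32588


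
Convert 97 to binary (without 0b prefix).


97 = 1100001 in binary

1100001


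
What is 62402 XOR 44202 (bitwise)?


0b1111001111000010 ^ 0b1010110010101010 = 0b101111101101000 = 24424

24424


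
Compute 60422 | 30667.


0b1110110000000110 | 0b111011111001011 = 0b1111111111001111 = 65487

65487


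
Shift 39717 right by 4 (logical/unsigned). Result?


0b1001101100100101 >> 4 = 0b100110110010 = 2482

2482


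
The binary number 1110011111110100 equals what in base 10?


1110011111110100 in decimal = 59380

59380


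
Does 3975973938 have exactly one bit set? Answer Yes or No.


0b11101100111111001000110000110010. Multiple bits set => No

No


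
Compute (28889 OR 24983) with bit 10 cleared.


Step 1: 28889 | 24983 = 29151
Step 2: 29151 & ~(1 << 10) = 29151

29151


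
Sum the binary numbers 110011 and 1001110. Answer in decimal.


110011 + 1001110 = 10000001 = 129

129


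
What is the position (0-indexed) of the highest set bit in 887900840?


0b110100111011000100101010101000. Highest set bit at position 29

29


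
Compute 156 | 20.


0b10011100 | 0b10100 = 0b10011100 = 156

156


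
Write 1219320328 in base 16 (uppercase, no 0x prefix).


1219320328 = 48AD5A08 hex

48AD5A08


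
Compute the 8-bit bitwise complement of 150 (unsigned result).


~0b10010110 = 0b1101001 = 105 (8-bit unsigned)

105


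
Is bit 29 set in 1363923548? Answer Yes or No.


0b1010001010010111101001001011100, bit 29 = 0. No

No


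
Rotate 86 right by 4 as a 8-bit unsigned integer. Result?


Rotate 0b1010110 right by 4 (8-bit) = 0b1100101 = 101

101


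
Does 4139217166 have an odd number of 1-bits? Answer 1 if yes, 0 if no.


0b11110110101101110111000100001110 has 19 ones => parity 1

1


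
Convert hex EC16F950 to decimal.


EC16F950 hex = 3960928592 decimal

3960928592


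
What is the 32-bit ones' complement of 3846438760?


3846438760 ^ 4294967295 = 448528535

448528535


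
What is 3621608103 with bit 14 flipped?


3621608103 ^ (1 << 14) = 3621608103 ^ 16384 = 3621591719

3621591719


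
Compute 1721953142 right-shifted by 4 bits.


0b1100110101000101110101101110110 >> 4 = 0b110011010100010111010110111 = 107622071

107622071


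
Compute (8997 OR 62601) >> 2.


Step 1: 8997 | 62601 = 63405
Step 2: 63405 >> 2 = 15851

15851


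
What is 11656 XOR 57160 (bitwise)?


0b10110110001000 ^ 0b1101111101001000 = 0b1111001011000000 = 62144

62144


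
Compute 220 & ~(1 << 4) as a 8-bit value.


220 & ~(1 << 4) = 204

204


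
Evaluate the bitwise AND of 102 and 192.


0b1100110 & 0b11000000 = 0b1000000 = 64

64


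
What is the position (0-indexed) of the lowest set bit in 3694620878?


0b11011100001101110111000011001110. Lowest set bit at position 1

1


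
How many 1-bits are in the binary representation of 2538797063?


0b10010111010100101111100000000111 has 16 set bits

16


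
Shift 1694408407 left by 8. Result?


0b1100100111111101001111011010111 << 8 = 0b110010011111110100111101101011100000000 = 433768552192

433768552192


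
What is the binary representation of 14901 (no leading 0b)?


14901 = 11101000110101 in binary

11101000110101


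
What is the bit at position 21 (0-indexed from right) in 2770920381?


0b10100101001010001110001110111101, position 21 = 1

1


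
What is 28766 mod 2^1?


28766 & 1 = 0

0


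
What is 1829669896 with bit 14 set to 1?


1829669896 | (1 << 14) = 1829669896 | 16384 = 1829686280

1829686280


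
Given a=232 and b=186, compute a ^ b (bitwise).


232 ^ 186 = 82

82


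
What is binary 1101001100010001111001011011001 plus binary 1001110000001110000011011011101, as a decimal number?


1101001100010001111001011011001 + 1001110000001110000011011011101 = 10110111100011111111100110110110 = 3079666102

3079666102


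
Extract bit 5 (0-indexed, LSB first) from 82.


0b1010010, position 5 = 0

0


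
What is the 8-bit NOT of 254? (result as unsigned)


~0b11111110 = 0b1 = 1 (8-bit unsigned)

1


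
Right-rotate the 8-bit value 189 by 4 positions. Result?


Rotate 0b10111101 right by 4 (8-bit) = 0b11011011 = 219

219


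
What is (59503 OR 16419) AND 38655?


Step 1: 59503 | 16419 = 59503
Step 2: 59503 & 38655 = 32879

32879


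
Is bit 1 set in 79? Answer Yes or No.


0b1001111, bit 1 = 1. Yes

Yes


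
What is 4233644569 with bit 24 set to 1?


4233644569 | (1 << 24) = 4233644569 | 16777216 = 4250421785

4250421785


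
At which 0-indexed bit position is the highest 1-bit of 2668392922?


0b10011111000011000111000111011010. Highest set bit at position 31

31


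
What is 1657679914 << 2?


0b1100010110011100011000000101010 << 2 = 0b110001011001110001100000010101000 = 6630719656

6630719656


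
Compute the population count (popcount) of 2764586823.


0b10100100110010000011111101000111 has 16 set bits

16


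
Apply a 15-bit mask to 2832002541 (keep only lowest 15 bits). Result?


2832002541 & 32767 = 28141

28141


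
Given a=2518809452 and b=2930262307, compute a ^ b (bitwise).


2518809452 ^ 2930262307 = 948550223

948550223


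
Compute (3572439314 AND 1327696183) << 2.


Step 1: 3572439314 & 1327696183 = 1143146770
Step 2: 1143146770 << 2 = 4572587080

4572587080


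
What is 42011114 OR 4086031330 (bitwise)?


0b10100000010000100111101010 | 0b11110011100010111110001111100010 = 0b11110011100010111110101111101010 = 4086033386

4086033386


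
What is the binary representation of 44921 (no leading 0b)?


44921 = 1010111101111001 in binary

1010111101111001


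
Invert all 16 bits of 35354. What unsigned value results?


35354 ^ 65535 = 30181

30181


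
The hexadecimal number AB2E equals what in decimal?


AB2E hex = 43822 decimal

43822


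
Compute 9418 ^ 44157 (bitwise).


0b10010011001010 ^ 0b1010110001111101 = 0b1000100010110111 = 34999

34999


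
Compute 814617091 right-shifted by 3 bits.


0b110000100011100001001000000011 >> 3 = 0b110000100011100001001000000 = 101827136

101827136


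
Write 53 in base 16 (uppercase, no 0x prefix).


53 = 35 hex

35


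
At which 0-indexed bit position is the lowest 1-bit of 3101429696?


0b10111000110111000000111111000000. Lowest set bit at position 6

6


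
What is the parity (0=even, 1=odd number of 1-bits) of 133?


0b10000101 has 3 ones => parity 1

1


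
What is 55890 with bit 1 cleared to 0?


55890 & ~(1 << 1) = 55888

55888


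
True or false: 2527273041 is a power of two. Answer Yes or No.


0b10010110101000110010000001010001. Multiple bits set => No

No


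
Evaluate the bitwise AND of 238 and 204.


0b11101110 & 0b11001100 = 0b11001100 = 204

204


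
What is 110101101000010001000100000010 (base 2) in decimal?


110101101000010001000100000010 in decimal = 899748098

899748098


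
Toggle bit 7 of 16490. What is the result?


16490 ^ (1 << 7) = 16490 ^ 128 = 16618

16618


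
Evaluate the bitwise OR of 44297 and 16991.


0b1010110100001001 | 0b100001001011111 = 0b1110111101011111 = 61279

61279


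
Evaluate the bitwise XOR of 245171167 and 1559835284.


0b1110100111010000001111011111 ^ 0b1011100111110010011001010010100 = 0b1010010011001000011000101001011 = 1382297931

1382297931


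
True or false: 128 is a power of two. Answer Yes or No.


0b10000000. Only one bit set => Yes

Yes


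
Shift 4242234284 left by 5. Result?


0b11111100110110110101101110101100 << 5 = 0b1111110011011011010110111010110000000 = 135751497088

135751497088


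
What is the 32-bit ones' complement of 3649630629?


3649630629 ^ 4294967295 = 645336666

645336666


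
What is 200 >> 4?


0b11001000 >> 4 = 0b1100 = 12

12


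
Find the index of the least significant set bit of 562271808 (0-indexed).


0b100001100000111001011001000000. Lowest set bit at position 6

6


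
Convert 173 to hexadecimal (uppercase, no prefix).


173 = AD hex

AD


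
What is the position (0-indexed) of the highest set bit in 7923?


0b1111011110011. Highest set bit at position 12

12


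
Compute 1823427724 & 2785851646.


0b1101100101011110100110010001100 & 0b10100110000011001011100011111110 = 0b100100000011000000100010001100 = 604768396

604768396


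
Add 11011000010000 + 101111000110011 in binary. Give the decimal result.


11011000010000 + 101111000110011 = 1001010001000011 = 37955

37955


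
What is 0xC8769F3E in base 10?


C8769F3E hex = 3363217214 decimal

3363217214


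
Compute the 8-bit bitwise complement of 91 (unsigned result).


~0b1011011 = 0b10100100 = 164 (8-bit unsigned)

164


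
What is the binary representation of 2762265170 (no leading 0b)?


2762265170 = 10100100101001001101001001010010 in binary

10100100101001001101001001010010


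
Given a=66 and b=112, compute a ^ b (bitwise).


66 ^ 112 = 50

50


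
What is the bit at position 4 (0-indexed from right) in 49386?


0b1100000011101010, position 4 = 0

0


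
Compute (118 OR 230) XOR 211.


Step 1: 118 | 230 = 246
Step 2: 246 ^ 211 = 37

37


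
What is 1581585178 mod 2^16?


1581585178 & 65535 = 4890

4890


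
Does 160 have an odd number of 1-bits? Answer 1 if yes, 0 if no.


0b10100000 has 2 ones => parity 0

0


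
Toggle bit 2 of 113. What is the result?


113 ^ (1 << 2) = 113 ^ 4 = 117

117


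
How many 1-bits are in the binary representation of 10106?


0b10011101111010 has 9 set bits

9


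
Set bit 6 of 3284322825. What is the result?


3284322825 | (1 << 6) = 3284322825 | 64 = 3284322889

3284322889


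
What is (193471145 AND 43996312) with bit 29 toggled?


Step 1: 193471145 & 43996312 = 42467464
Step 2: 42467464 ^ (1 << 29) = 42467464 ^ 536870912 = 579338376

579338376


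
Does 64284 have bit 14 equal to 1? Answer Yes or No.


0b1111101100011100, bit 14 = 1. Yes

Yes


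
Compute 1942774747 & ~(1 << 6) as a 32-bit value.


1942774747 & ~(1 << 6) = 1942774683

1942774683


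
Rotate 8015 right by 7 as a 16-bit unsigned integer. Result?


Rotate 0b1111101001111 right by 7 (16-bit) = 0b1001111000111110 = 40510

40510


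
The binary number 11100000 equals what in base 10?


11100000 in decimal = 224

224


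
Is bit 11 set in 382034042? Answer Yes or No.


0b10110110001010110000001111010, bit 11 = 0. No

No


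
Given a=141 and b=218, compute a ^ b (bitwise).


141 ^ 218 = 87

87


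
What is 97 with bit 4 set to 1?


97 | (1 << 4) = 97 | 16 = 113

113


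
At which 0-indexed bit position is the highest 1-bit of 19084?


0b100101010001100. Highest set bit at position 14

14


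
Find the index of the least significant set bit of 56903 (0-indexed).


0b1101111001000111. Lowest set bit at position 0

0


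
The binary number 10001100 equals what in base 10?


10001100 in decimal = 140

140


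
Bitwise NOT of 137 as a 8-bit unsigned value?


~0b10001001 = 0b1110110 = 118 (8-bit unsigned)

118


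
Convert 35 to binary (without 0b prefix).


35 = 100011 in binary

100011


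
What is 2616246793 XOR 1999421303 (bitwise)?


0b10011011111100001100001000001001 ^ 0b1110111001011001011111101110111 = 0b11101100110111000111110101111110 = 3973873022

3973873022


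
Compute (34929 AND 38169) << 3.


Step 1: 34929 & 38169 = 32785
Step 2: 32785 << 3 = 262280

262280


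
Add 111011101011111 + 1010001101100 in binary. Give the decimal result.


111011101011111 + 1010001101100 = 1000101111001011 = 35787

35787


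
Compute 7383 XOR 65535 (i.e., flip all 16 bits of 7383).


7383 ^ 65535 = 58152

58152


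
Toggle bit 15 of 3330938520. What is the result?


3330938520 ^ (1 << 15) = 3330938520 ^ 32768 = 3330971288

3330971288


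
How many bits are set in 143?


0b10001111 has 5 set bits

5


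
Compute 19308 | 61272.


0b100101101101100 | 0b1110111101011000 = 0b1110111101111100 = 61308

61308


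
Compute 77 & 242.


0b1001101 & 0b11110010 = 0b1000000 = 64

64


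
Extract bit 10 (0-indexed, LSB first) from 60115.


0b1110101011010011, position 10 = 0

0


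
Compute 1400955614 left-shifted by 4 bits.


0b1010011100000001110001011011110 << 4 = 0b10100111000000011100010110111100000 = 22415289824

22415289824


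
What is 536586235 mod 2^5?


536586235 & 31 = 27

27


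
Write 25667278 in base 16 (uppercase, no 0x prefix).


25667278 = 187A6CE hex

187A6CE


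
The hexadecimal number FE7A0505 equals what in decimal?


FE7A0505 hex = 4269409541 decimal

4269409541


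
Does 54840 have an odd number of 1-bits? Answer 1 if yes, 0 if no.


0b1101011000111000 has 8 ones => parity 0

0


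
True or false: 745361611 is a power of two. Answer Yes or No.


0b101100011011010101000011001011. Multiple bits set => No

No


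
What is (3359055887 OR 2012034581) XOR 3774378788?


Step 1: 3359055887 | 2012034581 = 4294915615
Step 2: 4294915615 ^ 3774378788 = 520570171

520570171


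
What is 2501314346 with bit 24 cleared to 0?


2501314346 & ~(1 << 24) = 2484537130

2484537130


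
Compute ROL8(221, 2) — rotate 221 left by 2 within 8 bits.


Rotate 0b11011101 left by 2 (8-bit) = 0b1110111 = 119

119


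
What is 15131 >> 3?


0b11101100011011 >> 3 = 0b11101100011 = 1891

1891


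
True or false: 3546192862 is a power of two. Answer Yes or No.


0b11010011010111101001101111011110. Multiple bits set => No

No


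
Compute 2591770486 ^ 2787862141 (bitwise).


0b10011010011110110100011101110110 ^ 0b10100110001010110110011001111101 = 0b111100010100000010000100001011 = 1011884299

1011884299


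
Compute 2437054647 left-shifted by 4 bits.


0b10010001010000101000000010110111 << 4 = 0b100100010100001010000000101101110000 = 38992874352

38992874352


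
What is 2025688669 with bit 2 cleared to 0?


2025688669 & ~(1 << 2) = 2025688665

2025688665


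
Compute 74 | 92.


0b1001010 | 0b1011100 = 0b1011110 = 94

94


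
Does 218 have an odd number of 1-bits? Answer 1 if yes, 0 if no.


0b11011010 has 5 ones => parity 1

1


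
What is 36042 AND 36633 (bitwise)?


0b1000110011001010 & 0b1000111100011001 = 0b1000110000001000 = 35848

35848


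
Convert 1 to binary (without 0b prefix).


1 = 1 in binary

1


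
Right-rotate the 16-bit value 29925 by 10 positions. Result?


Rotate 0b111010011100101 right by 10 (16-bit) = 0b11100101011101 = 14685

14685


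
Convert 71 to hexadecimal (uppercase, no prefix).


71 = 47 hex

47


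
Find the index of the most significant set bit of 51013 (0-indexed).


0b1100011101000101. Highest set bit at position 15

15


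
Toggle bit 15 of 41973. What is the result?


41973 ^ (1 << 15) = 41973 ^ 32768 = 9205

9205


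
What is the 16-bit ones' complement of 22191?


22191 ^ 65535 = 43344

43344


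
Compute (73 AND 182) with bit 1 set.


Step 1: 73 & 182 = 0
Step 2: 0 | (1 << 1) = 0 | 2 = 2

2


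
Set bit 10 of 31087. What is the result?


31087 | (1 << 10) = 31087 | 1024 = 32111

32111


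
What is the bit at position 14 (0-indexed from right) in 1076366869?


0b1000000001010000000111000010101, position 14 = 0

0


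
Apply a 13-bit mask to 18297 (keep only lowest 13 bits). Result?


18297 & 8191 = 1913

1913


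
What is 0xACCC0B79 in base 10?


ACCC0B79 hex = 2899053433 decimal

2899053433


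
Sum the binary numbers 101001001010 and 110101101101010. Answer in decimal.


101001001010 + 110101101101010 = 111010110110100 = 30132

30132


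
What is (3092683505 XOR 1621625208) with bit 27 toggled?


Step 1: 3092683505 ^ 1621625208 = 3640562569
Step 2: 3640562569 ^ (1 << 27) = 3640562569 ^ 134217728 = 3506344841

3506344841


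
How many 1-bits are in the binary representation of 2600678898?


0b10011011000000110011010111110010 has 16 set bits

16


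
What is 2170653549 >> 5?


0b10000001011000011000101101101101 >> 5 = 0b100000010110000110001011011 = 67832923

67832923


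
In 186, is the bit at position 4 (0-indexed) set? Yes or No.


0b10111010, bit 4 = 1. Yes

Yes


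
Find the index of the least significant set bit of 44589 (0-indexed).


0b1010111000101101. Lowest set bit at position 0

0


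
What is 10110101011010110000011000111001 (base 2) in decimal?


10110101011010110000011000111001 in decimal = 3043690041

3043690041


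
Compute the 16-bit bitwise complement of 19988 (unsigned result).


~0b100111000010100 = 0b1011000111101011 = 45547 (16-bit unsigned)

45547


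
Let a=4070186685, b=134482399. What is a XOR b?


4070186685 ^ 134482399 = 4204664674

4204664674


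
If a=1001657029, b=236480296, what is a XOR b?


1001657029 ^ 236480296 = 900494829

900494829


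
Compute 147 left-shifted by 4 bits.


0b10010011 << 4 = 0b100100110000 = 2352

2352


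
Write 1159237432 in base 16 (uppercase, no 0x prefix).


1159237432 = 45188F38 hex

45188F38


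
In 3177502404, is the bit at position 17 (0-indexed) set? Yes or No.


0b10111101011001001101011011000100, bit 17 = 0. No

No


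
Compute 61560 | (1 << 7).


61560 | (1 << 7) = 61560 | 128 = 61688

61688


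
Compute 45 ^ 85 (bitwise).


0b101101 ^ 0b1010101 = 0b1111000 = 120

120


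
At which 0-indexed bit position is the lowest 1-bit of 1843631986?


0b1101101111000111001011101110010. Lowest set bit at position 1

1


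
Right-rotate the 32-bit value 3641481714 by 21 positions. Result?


Rotate 0b11011001000011001001100111110010 right by 21 (32-bit) = 0b1100100110011111001011011001000 = 1691326152

1691326152


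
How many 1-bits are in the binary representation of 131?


0b10000011 has 3 set bits

3


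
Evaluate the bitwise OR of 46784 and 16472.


0b1011011011000000 | 0b100000001011000 = 0b1111011011011000 = 63192

63192


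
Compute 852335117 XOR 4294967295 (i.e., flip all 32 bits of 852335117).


852335117 ^ 4294967295 = 3442632178

3442632178


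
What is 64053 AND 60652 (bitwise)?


0b1111101000110101 & 0b1110110011101100 = 0b1110100000100100 = 59428

59428


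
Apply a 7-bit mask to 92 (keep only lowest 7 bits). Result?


92 & 127 = 92

92


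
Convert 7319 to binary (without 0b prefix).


7319 = 1110010010111 in binary

1110010010111


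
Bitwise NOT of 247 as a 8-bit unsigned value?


~0b11110111 = 0b1000 = 8 (8-bit unsigned)

8


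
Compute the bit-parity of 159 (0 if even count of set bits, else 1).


0b10011111 has 6 ones => parity 0

0


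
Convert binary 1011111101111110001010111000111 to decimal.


1011111101111110001010111000111 in decimal = 1606358471

1606358471


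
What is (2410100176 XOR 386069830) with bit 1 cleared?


Step 1: 2410100176 ^ 386069830 = 2560999574
Step 2: 2560999574 & ~(1 << 1) = 2560999572

2560999572


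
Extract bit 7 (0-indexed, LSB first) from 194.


0b11000010, position 7 = 1

1


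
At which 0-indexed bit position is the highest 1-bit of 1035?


0b10000001011. Highest set bit at position 10

10


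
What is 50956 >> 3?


0b1100011100001100 >> 3 = 0b1100011100001 = 6369

6369


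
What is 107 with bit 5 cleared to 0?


107 & ~(1 << 5) = 75

75


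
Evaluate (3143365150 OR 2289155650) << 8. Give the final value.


Step 1: 3143365150 | 2289155650 = 3145465438
Step 2: 3145465438 << 8 = 805239152128

805239152128


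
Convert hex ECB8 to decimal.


ECB8 hex = 60600 decimal

60600


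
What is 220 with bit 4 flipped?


220 ^ (1 << 4) = 220 ^ 16 = 204

204


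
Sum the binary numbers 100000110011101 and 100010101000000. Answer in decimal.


100000110011101 + 100010101000000 = 1000011011011101 = 34525

34525


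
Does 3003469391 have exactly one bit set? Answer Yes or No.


0b10110011000001010100111001001111. Multiple bits set => No

No


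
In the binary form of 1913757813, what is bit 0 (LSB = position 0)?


0b1110010000100011010000001110101, position 0 = 1

1


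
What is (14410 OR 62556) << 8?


Step 1: 14410 | 62556 = 64606
Step 2: 64606 << 8 = 16539136

16539136


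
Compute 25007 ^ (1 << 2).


25007 ^ (1 << 2) = 25007 ^ 4 = 25003

25003


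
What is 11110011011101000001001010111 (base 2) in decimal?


11110011011101000001001010111 in decimal = 510558807

510558807


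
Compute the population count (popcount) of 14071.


0b11011011110111 has 11 set bits

11


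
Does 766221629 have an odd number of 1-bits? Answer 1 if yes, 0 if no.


0b101101101010111001110100111101 has 19 ones => parity 1

1


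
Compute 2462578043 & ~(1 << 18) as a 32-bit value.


2462578043 & ~(1 << 18) = 2462315899

2462315899


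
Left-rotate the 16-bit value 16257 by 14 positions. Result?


Rotate 0b11111110000001 left by 14 (16-bit) = 0b100111111100000 = 20448

20448


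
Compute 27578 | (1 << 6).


27578 | (1 << 6) = 27578 | 64 = 27642

27642


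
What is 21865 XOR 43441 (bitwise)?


0b101010101101001 ^ 0b1010100110110001 = 0b1111110011011000 = 64728

64728


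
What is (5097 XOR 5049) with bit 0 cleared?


Step 1: 5097 ^ 5049 = 80
Step 2: 80 & ~(1 << 0) = 80

80


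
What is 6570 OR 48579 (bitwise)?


0b1100110101010 | 0b1011110111000011 = 0b1011110111101011 = 48619

48619


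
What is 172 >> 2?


0b10101100 >> 2 = 0b101011 = 43

43


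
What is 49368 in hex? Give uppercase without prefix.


49368 = C0D8 hex

C0D8


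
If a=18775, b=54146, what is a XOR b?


18775 ^ 54146 = 39637

39637


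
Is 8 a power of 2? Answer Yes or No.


0b1000. Only one bit set => Yes

Yes


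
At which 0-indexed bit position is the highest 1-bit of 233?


0b11101001. Highest set bit at position 7

7


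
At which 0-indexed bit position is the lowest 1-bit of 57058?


0b1101111011100010. Lowest set bit at position 1

1


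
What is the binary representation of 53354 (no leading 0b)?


53354 = 1101000001101010 in binary

1101000001101010


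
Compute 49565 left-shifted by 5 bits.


0b1100000110011101 << 5 = 0b110000011001110100000 = 1586080

1586080


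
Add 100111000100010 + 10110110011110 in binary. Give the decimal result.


100111000100010 + 10110110011110 = 111101111000000 = 31680

31680


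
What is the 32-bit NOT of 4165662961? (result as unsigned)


~0b11111000010010101111100011110001 = 0b111101101010000011100001110 = 129304334 (32-bit unsigned)

129304334


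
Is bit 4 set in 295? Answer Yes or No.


0b100100111, bit 4 = 0. No

No


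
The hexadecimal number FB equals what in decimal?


FB hex = 251 decimal

251


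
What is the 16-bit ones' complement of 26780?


26780 ^ 65535 = 38755

38755


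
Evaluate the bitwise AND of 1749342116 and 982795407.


0b1101000010001001101011110100100 & 0b111010100101000100010010001111 = 0b101000000001000100010010000100 = 671368324

671368324


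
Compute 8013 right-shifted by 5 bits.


0b1111101001101 >> 5 = 0b11111010 = 250

250


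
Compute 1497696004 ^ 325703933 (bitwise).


0b1011001010001010000011100000100 ^ 0b10011011010011101100011111101 = 0b1001010001011001101111111111001 = 1244454905

1244454905


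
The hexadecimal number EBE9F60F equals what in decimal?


EBE9F60F hex = 3957978639 decimal

3957978639


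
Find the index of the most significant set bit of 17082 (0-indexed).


0b100001010111010. Highest set bit at position 14

14


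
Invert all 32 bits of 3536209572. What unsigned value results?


3536209572 ^ 4294967295 = 758757723

758757723


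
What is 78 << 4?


0b1001110 << 4 = 0b10011100000 = 1248

1248


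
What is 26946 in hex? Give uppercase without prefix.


26946 = 6942 hex

6942


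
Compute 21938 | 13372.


0b101010110110010 | 0b11010000111100 = 0b111010110111110 = 30142

30142


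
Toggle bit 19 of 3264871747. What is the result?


3264871747 ^ (1 << 19) = 3264871747 ^ 524288 = 3264347459

3264347459


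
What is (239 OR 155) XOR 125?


Step 1: 239 | 155 = 255
Step 2: 255 ^ 125 = 130

130


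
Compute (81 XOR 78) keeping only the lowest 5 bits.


Step 1: 81 ^ 78 = 31
Step 2: 31 & 31 = 31

31


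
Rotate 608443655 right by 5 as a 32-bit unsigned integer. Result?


Rotate 0b100100010001000001110100000111 right by 5 (32-bit) = 0b111001001000100010000011101000 = 958537960

958537960


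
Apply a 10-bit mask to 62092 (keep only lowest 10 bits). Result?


62092 & 1023 = 652

652


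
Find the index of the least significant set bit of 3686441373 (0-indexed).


0b11011011101110101010000110011101. Lowest set bit at position 0

0


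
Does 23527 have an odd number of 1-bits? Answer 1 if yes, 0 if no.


0b101101111100111 has 11 ones => parity 1

1


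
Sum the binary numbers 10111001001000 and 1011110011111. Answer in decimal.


10111001001000 + 1011110011111 = 100010111100111 = 17895

17895


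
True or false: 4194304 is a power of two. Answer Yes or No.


0b10000000000000000000000. Only one bit set => Yes

Yes


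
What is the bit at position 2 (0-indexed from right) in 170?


0b10101010, position 2 = 0

0


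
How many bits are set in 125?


0b1111101 has 6 set bits

6


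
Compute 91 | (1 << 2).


91 | (1 << 2) = 91 | 4 = 95

95


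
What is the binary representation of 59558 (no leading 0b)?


59558 = 1110100010100110 in binary

1110100010100110


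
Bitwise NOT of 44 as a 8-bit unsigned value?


~0b101100 = 0b11010011 = 211 (8-bit unsigned)

211


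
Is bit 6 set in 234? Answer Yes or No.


0b11101010, bit 6 = 1. Yes

Yes


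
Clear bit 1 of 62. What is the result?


62 & ~(1 << 1) = 60

60


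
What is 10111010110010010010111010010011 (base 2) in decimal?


10111010110010010010111010010011 in decimal = 3133746835

3133746835


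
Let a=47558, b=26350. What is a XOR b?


47558 ^ 26350 = 57128

57128


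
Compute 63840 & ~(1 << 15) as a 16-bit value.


63840 & ~(1 << 15) = 31072

31072


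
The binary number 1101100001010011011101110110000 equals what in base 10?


1101100001010011011101110110000 in decimal = 1814674352

1814674352


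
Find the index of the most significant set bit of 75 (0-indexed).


0b1001011. Highest set bit at position 6

6


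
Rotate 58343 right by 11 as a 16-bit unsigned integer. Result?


Rotate 0b1110001111100111 right by 11 (16-bit) = 0b111110011111100 = 31996

31996


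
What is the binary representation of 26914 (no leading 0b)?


26914 = 110100100100010 in binary

110100100100010


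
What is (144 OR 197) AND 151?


Step 1: 144 | 197 = 213
Step 2: 213 & 151 = 149

149


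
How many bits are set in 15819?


0b11110111001011 has 10 set bits

10


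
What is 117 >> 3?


0b1110101 >> 3 = 0b1110 = 14

14


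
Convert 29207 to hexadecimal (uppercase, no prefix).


29207 = 7217 hex

7217


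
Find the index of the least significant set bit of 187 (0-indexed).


0b10111011. Lowest set bit at position 0

0


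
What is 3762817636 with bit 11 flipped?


3762817636 ^ (1 << 11) = 3762817636 ^ 2048 = 3762815588

3762815588


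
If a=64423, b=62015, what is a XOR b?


64423 ^ 62015 = 2456

2456


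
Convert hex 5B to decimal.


5B hex = 91 decimal

91


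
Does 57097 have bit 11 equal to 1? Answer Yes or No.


0b1101111100001001, bit 11 = 1. Yes

Yes


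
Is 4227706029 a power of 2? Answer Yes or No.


0b11111011111111011010110010101101. Multiple bits set => No

No


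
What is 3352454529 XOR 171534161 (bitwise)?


0b11000111110100100110010110000001 ^ 0b1010001110010110011101010001 = 0b11001101111010110000001011010000 = 3454730960

3454730960


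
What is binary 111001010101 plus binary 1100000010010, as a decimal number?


111001010101 + 1100000010010 = 10011001100111 = 9831

9831


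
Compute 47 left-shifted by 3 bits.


0b101111 << 3 = 0b101111000 = 376

376


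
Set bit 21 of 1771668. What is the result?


1771668 | (1 << 21) = 1771668 | 2097152 = 3868820

3868820


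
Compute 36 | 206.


0b100100 | 0b11001110 = 0b11101110 = 238

238


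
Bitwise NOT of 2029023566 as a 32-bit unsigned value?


~0b1111000111100000111000101001110 = 0b10000111000011111000111010110001 = 2265943729 (32-bit unsigned)

2265943729


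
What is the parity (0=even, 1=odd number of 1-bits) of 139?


0b10001011 has 4 ones => parity 0

0


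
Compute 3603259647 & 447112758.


0b11010110110001010110000011111111 & 0b11010101001100110011000110110 = 0b10010100001000110000000110110 = 310665270

310665270


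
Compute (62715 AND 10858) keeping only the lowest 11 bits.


Step 1: 62715 & 10858 = 8298
Step 2: 8298 & 2047 = 106

106


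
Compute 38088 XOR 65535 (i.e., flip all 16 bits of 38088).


38088 ^ 65535 = 27447

27447


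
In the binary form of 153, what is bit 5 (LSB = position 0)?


0b10011001, position 5 = 0

0


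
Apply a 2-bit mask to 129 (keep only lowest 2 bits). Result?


129 & 3 = 1

1


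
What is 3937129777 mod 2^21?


3937129777 & 2097151 = 775473

775473


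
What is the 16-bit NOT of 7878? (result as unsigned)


~0b1111011000110 = 0b1110000100111001 = 57657 (16-bit unsigned)

57657


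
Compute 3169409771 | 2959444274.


0b10111100111010010101101011101011 | 0b10110000011001011000100100110010 = 0b10111100111011011101101111111011 = 3169704955

3169704955


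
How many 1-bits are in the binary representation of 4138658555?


0b11110110101011101110101011111011 has 23 set bits

23


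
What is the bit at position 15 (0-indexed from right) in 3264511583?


0b11000010100101000111111001011111, position 15 = 0

0


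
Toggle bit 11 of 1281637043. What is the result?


1281637043 ^ (1 << 11) = 1281637043 ^ 2048 = 1281634995

1281634995


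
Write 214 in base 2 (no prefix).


214 = 11010110 in binary

11010110


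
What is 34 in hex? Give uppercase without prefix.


34 = 22 hex

22


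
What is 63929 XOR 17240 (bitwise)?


0b1111100110111001 ^ 0b100001101011000 = 0b1011101011100001 = 47841

47841


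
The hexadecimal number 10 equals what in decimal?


10 hex = 16 decimal

16


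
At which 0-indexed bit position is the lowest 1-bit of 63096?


0b1111011001111000. Lowest set bit at position 3

3


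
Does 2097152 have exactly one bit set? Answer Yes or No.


0b1000000000000000000000. Only one bit set => Yes

Yes


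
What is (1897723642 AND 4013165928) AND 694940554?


Step 1: 1897723642 & 4013165928 = 1628701800
Step 2: 1628701800 & 694940554 = 553648136

553648136


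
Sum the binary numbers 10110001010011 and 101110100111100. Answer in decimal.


10110001010011 + 101110100111100 = 1000100110001111 = 35215

35215


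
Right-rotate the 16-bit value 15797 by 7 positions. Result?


Rotate 0b11110110110101 right by 7 (16-bit) = 0b110101001111011 = 27259

27259


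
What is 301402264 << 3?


0b10001111101110000100010011000 << 3 = 0b10001111101110000100010011000000 = 2411218112

2411218112


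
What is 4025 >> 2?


0b111110111001 >> 2 = 0b1111101110 = 1006

1006


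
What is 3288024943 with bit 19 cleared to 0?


3288024943 & ~(1 << 19) = 3287500655

3287500655


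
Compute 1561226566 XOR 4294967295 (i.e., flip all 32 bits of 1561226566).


1561226566 ^ 4294967295 = 2733740729

2733740729


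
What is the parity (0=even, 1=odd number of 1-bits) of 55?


0b110111 has 5 ones => parity 1

1


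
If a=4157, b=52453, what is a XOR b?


4157 ^ 52453 = 56536

56536


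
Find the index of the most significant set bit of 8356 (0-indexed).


0b10000010100100. Highest set bit at position 13

13


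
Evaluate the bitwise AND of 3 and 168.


0b11 & 0b10101000 = 0b0 = 0

0


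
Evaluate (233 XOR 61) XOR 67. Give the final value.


Step 1: 233 ^ 61 = 212
Step 2: 212 ^ 67 = 151

151


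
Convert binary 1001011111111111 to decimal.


1001011111111111 in decimal = 38911

38911


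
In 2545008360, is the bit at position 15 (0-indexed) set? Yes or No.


0b10010111101100011011111011101000, bit 15 = 1. Yes

Yes


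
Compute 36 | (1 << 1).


36 | (1 << 1) = 36 | 2 = 38

38


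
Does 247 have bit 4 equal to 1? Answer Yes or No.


0b11110111, bit 4 = 1. Yes

Yes


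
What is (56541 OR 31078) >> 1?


Step 1: 56541 | 31078 = 65023
Step 2: 65023 >> 1 = 32511

32511


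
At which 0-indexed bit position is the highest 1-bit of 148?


0b10010100. Highest set bit at position 7

7


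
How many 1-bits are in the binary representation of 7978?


0b1111100101010 has 8 set bits

8


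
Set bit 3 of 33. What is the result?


33 | (1 << 3) = 33 | 8 = 41

41


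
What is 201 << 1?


0b11001001 << 1 = 0b110010010 = 402

402


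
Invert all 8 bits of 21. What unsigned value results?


21 ^ 255 = 234

234


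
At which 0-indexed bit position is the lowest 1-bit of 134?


0b10000110. Lowest set bit at position 1

1


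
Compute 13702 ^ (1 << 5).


13702 ^ (1 << 5) = 13702 ^ 32 = 13734

13734


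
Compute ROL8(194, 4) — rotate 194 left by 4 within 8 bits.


Rotate 0b11000010 left by 4 (8-bit) = 0b101100 = 44

44


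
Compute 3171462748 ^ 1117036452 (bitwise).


0b10111101000010001010111001011100 ^ 0b1000010100101001001111110100100 = 0b11111111100111000011000111111000 = 4288426488

4288426488


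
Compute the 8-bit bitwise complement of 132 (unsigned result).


~0b10000100 = 0b1111011 = 123 (8-bit unsigned)

123


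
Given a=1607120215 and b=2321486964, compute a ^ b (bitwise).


1607120215 ^ 2321486964 = 3583353123

3583353123


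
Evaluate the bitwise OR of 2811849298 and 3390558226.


0b10100111100110010110101001010010 | 0b11001010000101111101000000010010 = 0b11101111100111111111101001010010 = 4020238930

4020238930


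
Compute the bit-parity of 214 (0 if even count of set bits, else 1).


0b11010110 has 5 ones => parity 1

1


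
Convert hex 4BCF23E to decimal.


4BCF23E hex = 79491646 decimal

79491646


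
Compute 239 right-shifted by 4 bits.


0b11101111 >> 4 = 0b1110 = 14

14


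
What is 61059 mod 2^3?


61059 & 7 = 3

3


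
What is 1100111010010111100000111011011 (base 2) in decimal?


1100111010010111100000111011011 in decimal = 1733018075

1733018075


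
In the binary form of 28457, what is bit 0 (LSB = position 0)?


0b110111100101001, position 0 = 1

1


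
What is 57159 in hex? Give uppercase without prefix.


57159 = DF47 hex

DF47


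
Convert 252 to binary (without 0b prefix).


252 = 11111100 in binary

11111100


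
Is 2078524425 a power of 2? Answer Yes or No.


0b1111011111000111100010000001001. Multiple bits set => No

No


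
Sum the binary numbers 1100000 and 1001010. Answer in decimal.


1100000 + 1001010 = 10101010 = 170

170


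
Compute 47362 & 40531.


0b1011100100000010 & 0b1001111001010011 = 0b1001100000000010 = 38914

38914


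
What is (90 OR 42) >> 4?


Step 1: 90 | 42 = 122
Step 2: 122 >> 4 = 7

7


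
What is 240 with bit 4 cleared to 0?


240 & ~(1 << 4) = 224

224


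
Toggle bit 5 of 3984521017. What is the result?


3984521017 ^ (1 << 5) = 3984521017 ^ 32 = 3984520985

3984520985


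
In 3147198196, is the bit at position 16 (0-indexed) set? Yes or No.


0b10111011100101100110111011110100, bit 16 = 0. No

No


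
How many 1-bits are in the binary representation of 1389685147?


0b1010010110101001110100110011011 has 17 set bits

17


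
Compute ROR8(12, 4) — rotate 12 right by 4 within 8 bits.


Rotate 0b1100 right by 4 (8-bit) = 0b11000000 = 192

192


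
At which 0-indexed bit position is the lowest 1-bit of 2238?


0b100010111110. Lowest set bit at position 1

1


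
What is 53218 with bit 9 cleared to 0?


53218 & ~(1 << 9) = 52706

52706


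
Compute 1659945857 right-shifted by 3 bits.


0b1100010111100001100001110000001 >> 3 = 0b1100010111100001100001110000 = 207493232

207493232


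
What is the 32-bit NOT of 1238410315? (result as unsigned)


~0b1001001110100001010010001001011 = 0b10110110001011110101101110110100 = 3056556980 (32-bit unsigned)

3056556980


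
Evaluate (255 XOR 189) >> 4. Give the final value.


Step 1: 255 ^ 189 = 66
Step 2: 66 >> 4 = 4

4


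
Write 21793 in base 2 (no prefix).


21793 = 101010100100001 in binary

101010100100001


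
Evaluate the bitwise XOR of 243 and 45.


0b11110011 ^ 0b101101 = 0b11011110 = 222

222


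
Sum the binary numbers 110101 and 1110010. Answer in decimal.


110101 + 1110010 = 10100111 = 167

167


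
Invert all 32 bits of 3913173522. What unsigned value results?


3913173522 ^ 4294967295 = 381793773

381793773


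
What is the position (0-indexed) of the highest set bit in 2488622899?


0b10010100010101010101111100110011. Highest set bit at position 31

31


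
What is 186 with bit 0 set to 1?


186 | (1 << 0) = 186 | 1 = 187

187


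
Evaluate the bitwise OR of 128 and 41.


0b10000000 | 0b101001 = 0b10101001 = 169

169


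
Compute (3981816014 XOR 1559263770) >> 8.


Step 1: 3981816014 ^ 1559263770 = 2980432596
Step 2: 2980432596 >> 8 = 11642314

11642314


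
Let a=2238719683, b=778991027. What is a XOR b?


2238719683 ^ 778991027 = 2870891376

2870891376


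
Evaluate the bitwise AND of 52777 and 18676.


0b1100111000101001 & 0b100100011110100 = 0b100100000100000 = 18464

18464
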